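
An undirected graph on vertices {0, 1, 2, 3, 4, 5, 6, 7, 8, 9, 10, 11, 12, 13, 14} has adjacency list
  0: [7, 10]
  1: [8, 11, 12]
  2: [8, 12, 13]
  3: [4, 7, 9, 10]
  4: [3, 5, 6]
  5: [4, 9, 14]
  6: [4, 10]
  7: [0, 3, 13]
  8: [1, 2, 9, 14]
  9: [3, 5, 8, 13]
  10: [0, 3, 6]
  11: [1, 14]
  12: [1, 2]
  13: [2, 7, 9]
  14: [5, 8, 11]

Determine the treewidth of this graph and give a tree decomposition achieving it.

Treewidth 3.
One such decomposition:
Bags: B1 = {0, 4, 6, 10}  B2 = {0, 3, 4, 10}  B3 = {0, 3, 4, 7}  B4 = {3, 4, 5, 7}  B5 = {3, 5, 7, 9}  B6 = {5, 7, 9, 13}  B7 = {5, 9, 13, 14}  B8 = {8, 9, 13, 14}  B9 = {2, 8, 13, 14}  B10 = {2, 8, 11, 14}  B11 = {1, 2, 8, 11}  B12 = {1, 2, 11, 12}
Tree: B1–B2, B2–B3, B3–B4, B4–B5, B5–B6, B6–B7, B7–B8, B8–B9, B9–B10, B10–B11, B11–B12

Every bag has size at most 4, so the width is 4 − 1 = 3 and tw(G) ≤ 3. For the lower bound: the 4 vertex sets {0,6,10}, {4}, {3}, {5,7,9,13} are disjoint, each induces a connected subgraph, and every pair is joined by at least one edge of G. Contracting each set to a single vertex therefore yields K_{4} as a minor, and since treewidth is minor-monotone, tw(G) ≥ tw(K_{4}) = 3. Therefore the treewidth is 3.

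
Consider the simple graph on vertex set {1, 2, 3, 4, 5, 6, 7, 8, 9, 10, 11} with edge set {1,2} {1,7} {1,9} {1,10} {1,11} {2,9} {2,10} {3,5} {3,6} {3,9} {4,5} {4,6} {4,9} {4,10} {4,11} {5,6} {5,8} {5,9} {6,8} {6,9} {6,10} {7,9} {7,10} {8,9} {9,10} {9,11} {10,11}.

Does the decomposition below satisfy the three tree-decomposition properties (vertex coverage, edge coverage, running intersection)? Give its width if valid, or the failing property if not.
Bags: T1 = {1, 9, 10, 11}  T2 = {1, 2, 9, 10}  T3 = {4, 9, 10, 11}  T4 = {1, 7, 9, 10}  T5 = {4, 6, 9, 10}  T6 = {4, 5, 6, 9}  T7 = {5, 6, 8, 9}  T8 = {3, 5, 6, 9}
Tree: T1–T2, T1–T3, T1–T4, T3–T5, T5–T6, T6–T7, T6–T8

Yes; width 3.

Checking the three conditions: (i) the bags cover all of {1, 2, 3, 4, 5, 6, 7, 8, 9, 10, 11}; (ii) for each edge, some bag contains both endpoints; (iii) the bags containing any fixed vertex form a subtree. All hold, so the decomposition is valid with width 4 − 1 = 3.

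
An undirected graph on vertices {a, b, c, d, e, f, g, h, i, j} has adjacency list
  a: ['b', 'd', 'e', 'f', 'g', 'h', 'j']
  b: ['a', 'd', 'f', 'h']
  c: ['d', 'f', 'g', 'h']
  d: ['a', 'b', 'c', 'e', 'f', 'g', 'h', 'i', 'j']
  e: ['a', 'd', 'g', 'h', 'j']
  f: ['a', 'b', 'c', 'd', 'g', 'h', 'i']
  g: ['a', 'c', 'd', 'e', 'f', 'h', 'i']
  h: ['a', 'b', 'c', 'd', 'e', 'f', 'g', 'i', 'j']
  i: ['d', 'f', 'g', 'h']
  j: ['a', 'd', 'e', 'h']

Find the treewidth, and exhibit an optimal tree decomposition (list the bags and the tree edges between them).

The largest bag has 5 vertices, giving width 4; this decomposition certifies tw(G) ≤ 4. For the lower bound, the 5 vertices {a, d, e, h, j} are pairwise adjacent, and any tree decomposition puts a clique entirely inside one bag — forcing width ≥ 4. The upper and lower bounds meet at 4, so that is the treewidth.

Treewidth 4.
One such decomposition:
Bags: B1 = {a, d, e, g, h}  B2 = {a, d, e, h, j}  B3 = {a, d, f, g, h}  B4 = {d, f, g, h, i}  B5 = {c, d, f, g, h}  B6 = {a, b, d, f, h}
Tree: B1–B2, B1–B3, B3–B4, B4–B5, B3–B6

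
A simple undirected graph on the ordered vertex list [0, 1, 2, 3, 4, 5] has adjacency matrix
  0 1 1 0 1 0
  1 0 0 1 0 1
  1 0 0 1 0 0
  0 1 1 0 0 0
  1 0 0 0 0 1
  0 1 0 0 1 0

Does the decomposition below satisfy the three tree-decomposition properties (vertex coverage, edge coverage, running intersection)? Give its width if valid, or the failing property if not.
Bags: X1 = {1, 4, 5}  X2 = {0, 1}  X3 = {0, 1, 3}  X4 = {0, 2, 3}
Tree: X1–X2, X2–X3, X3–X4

No — edge (4,0) lies in no bag.

A tree decomposition must satisfy three properties: every vertex lies in some bag; for every edge, both endpoints lie together in some bag; and for every vertex, the bags containing it form a connected subtree. Here edge (4,0) lies in no bag, so the decomposition is invalid.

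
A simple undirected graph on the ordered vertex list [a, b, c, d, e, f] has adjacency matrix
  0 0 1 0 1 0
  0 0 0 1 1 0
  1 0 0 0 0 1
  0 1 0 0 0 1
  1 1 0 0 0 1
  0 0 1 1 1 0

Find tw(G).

2

A width-2 tree decomposition is:
Bags: B1 = {b, d, e}  B2 = {d, e, f}  B3 = {a, e, f}  B4 = {a, c, f}
Tree: B1–B2, B2–B3, B3–B4
Every bag has size at most 3, so the width is 3 − 1 = 2 and tw(G) ≤ 2. The edges b–d–f–e–b form a cycle, so G is not a tree and its treewidth is at least 2. The upper and lower bounds meet at 2, so that is the treewidth.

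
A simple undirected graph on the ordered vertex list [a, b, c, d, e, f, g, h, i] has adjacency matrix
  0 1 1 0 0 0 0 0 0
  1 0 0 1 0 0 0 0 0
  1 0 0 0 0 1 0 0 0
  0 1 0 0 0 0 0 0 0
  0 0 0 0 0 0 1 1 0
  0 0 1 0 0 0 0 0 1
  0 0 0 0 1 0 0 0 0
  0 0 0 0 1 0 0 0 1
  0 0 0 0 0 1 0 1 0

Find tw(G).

A width-1 tree decomposition is:
Bags: B1 = {e, g}  B2 = {e, h}  B3 = {h, i}  B4 = {f, i}  B5 = {c, f}  B6 = {a, c}  B7 = {a, b}  B8 = {b, d}
Tree: B1–B2, B2–B3, B3–B4, B4–B5, B5–B6, B6–B7, B7–B8
Each bag holds 2 vertices, so the decomposition has width 1, which upper-bounds the treewidth. Any graph with an edge has treewidth ≥ 1, and G has the edge g–e. The upper and lower bounds meet at 1, so that is the treewidth.

1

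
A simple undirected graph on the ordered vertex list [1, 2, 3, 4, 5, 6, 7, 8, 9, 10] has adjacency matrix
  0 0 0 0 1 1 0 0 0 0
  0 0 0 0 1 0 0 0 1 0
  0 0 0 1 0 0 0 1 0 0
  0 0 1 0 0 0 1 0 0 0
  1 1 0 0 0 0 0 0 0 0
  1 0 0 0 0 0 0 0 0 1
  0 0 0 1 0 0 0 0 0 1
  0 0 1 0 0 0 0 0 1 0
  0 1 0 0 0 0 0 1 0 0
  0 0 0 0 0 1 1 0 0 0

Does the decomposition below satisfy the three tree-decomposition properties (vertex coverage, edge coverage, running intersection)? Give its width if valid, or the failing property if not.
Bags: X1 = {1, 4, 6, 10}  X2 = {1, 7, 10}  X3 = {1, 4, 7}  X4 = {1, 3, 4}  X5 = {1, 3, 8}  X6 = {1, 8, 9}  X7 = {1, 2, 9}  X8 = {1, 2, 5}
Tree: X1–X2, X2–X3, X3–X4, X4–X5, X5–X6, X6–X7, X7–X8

A tree decomposition must satisfy three properties: every vertex lies in some bag; for every edge, both endpoints lie together in some bag; and for every vertex, the bags containing it form a connected subtree. Here bags containing vertex 4 are not connected in the tree, so the decomposition is invalid.

No — bags containing vertex 4 are not connected in the tree.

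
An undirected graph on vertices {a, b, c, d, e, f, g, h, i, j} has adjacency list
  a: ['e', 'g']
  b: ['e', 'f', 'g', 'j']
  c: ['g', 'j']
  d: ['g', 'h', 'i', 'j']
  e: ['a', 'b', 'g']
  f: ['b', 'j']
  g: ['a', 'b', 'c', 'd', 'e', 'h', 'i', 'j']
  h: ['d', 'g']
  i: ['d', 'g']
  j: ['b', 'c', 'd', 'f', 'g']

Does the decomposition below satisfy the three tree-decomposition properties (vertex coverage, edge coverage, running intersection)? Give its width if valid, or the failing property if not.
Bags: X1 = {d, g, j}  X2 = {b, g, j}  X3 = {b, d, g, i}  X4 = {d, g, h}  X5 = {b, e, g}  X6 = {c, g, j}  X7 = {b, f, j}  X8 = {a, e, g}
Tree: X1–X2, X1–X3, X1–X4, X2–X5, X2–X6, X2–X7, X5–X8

A tree decomposition must satisfy three properties: every vertex lies in some bag; for every edge, both endpoints lie together in some bag; and for every vertex, the bags containing it form a connected subtree. Here bags containing vertex b are not connected in the tree, so the decomposition is invalid.

No — bags containing vertex b are not connected in the tree.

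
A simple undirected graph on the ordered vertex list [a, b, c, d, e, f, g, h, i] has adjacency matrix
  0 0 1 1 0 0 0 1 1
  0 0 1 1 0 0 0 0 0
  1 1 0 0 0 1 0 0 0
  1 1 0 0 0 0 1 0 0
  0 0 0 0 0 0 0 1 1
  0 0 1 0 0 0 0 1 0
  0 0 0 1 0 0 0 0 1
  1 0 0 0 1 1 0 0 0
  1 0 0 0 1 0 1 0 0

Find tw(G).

3

A width-3 tree decomposition is:
Bags: B1 = {d, e, g, i}  B2 = {a, d, e, i}  B3 = {a, d, e, h}  B4 = {a, b, d, h}  B5 = {a, b, c, h}  B6 = {b, c, f, h}
Tree: B1–B2, B2–B3, B3–B4, B4–B5, B5–B6
Every bag has size at most 4, so the width is 4 − 1 = 3 and tw(G) ≤ 3. For the lower bound: the 4 vertex sets {e,g,i}, {d}, {a}, {b,c,f,h} are disjoint, each induces a connected subgraph, and every pair is joined by at least one edge of G. Contracting each set to a single vertex therefore yields K_{4} as a minor, and since treewidth is minor-monotone, tw(G) ≥ tw(K_{4}) = 3. The upper and lower bounds meet at 3, so that is the treewidth.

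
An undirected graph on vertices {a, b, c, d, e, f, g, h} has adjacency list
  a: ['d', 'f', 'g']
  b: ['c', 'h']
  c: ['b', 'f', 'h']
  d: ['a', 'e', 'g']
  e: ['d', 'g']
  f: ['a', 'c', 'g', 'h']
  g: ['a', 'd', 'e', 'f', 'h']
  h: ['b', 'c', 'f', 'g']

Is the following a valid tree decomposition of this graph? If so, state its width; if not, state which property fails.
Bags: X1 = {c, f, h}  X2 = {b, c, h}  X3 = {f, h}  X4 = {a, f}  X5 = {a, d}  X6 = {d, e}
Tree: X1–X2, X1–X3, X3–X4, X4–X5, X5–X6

No — vertex g appears in no bag.

A tree decomposition must satisfy three properties: every vertex lies in some bag; for every edge, both endpoints lie together in some bag; and for every vertex, the bags containing it form a connected subtree. Here vertex g appears in no bag, so the decomposition is invalid.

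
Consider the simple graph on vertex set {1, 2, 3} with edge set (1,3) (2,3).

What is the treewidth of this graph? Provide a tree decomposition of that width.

Treewidth 1.
Bags: B1 = {2, 3}  B2 = {1, 3}
Tree: B1–B2

Every bag has size at most 2, so the width is 2 − 1 = 1 and tw(G) ≤ 1. G has an edge, so its treewidth is at least 1. Combining the bounds, tw(G) = 1.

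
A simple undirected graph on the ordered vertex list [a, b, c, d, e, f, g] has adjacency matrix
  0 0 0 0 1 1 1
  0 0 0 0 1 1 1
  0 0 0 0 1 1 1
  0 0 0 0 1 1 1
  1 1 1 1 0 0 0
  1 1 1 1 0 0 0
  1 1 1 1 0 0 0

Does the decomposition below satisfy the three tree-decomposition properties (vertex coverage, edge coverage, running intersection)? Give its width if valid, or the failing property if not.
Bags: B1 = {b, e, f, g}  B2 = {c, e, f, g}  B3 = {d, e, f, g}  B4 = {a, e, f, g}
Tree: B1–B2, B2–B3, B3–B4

Yes; width 3.

Checking the three conditions: (i) the bags cover all of {a, b, c, d, e, f, g}; (ii) for each edge, some bag contains both endpoints; (iii) the bags containing any fixed vertex form a subtree. All hold, so the decomposition is valid with width 4 − 1 = 3.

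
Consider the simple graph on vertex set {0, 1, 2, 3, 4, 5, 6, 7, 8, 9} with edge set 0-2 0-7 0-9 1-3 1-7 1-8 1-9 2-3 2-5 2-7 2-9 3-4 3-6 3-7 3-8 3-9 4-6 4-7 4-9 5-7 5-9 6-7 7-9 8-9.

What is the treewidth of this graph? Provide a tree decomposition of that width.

The largest bag has 4 vertices, giving width 3; this decomposition certifies tw(G) ≤ 3. For the lower bound, the 4 vertices {1, 3, 8, 9} are pairwise adjacent, and any tree decomposition puts a clique entirely inside one bag — forcing width ≥ 3. The upper and lower bounds meet at 3, so that is the treewidth.

Treewidth 3.
One such decomposition:
Bags: B1 = {3, 4, 7, 9}  B2 = {2, 3, 7, 9}  B3 = {2, 5, 7, 9}  B4 = {1, 3, 7, 9}  B5 = {1, 3, 8, 9}  B6 = {0, 2, 7, 9}  B7 = {3, 4, 6, 7}
Tree: B1–B2, B2–B3, B2–B4, B4–B5, B3–B6, B1–B7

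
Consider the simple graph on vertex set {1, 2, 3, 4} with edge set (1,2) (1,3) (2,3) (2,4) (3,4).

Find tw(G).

2

A width-2 tree decomposition is:
Bags: B1 = {1, 2, 3}  B2 = {2, 3, 4}
Tree: B1–B2
Every bag has size at most 3, so the width is 3 − 1 = 2 and tw(G) ≤ 2. On the other hand G contains the 3-clique {1, 2, 3}. A clique must lie in a single bag of any decomposition, so no decomposition can have width below 2. Combining the bounds, tw(G) = 2.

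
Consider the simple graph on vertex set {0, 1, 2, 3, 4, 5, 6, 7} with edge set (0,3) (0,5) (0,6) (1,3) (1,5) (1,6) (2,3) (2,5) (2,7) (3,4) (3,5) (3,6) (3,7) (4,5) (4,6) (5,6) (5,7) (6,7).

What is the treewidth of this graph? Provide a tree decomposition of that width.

Treewidth 3.
One such decomposition:
Bags: B1 = {3, 5, 6, 7}  B2 = {2, 3, 5, 7}  B3 = {1, 3, 5, 6}  B4 = {3, 4, 5, 6}  B5 = {0, 3, 5, 6}
Tree: B1–B2, B1–B3, B1–B4, B1–B5

Each bag holds 4 vertices, so the decomposition has width 3, which upper-bounds the treewidth. Conversely, {2, 3, 5, 7} is a clique of size 4, and the vertices of any clique must share a bag in every tree decomposition; so some bag has ≥ 4 vertices and tw(G) ≥ 3. Therefore the treewidth is 3.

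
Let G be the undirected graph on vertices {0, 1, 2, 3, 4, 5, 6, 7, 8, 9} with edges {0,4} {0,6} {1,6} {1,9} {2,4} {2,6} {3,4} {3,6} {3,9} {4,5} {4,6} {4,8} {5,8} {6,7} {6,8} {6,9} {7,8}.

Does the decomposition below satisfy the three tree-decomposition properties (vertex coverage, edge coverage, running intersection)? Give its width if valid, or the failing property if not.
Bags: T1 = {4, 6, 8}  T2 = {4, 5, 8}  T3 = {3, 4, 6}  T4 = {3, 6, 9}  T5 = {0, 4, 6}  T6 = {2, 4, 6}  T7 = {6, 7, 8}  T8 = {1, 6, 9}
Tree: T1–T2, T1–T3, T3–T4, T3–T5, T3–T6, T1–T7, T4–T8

Checking the three conditions: (i) the bags cover all of {0, 1, 2, 3, 4, 5, 6, 7, 8, 9}; (ii) for each edge, some bag contains both endpoints; (iii) the bags containing any fixed vertex form a subtree. All hold, so the decomposition is valid with width 3 − 1 = 2.

Yes; width 2.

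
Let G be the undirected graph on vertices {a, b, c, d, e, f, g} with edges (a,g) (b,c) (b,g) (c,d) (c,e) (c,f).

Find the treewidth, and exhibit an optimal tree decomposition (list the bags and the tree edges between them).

Every bag has size at most 2, so the width is 2 − 1 = 1 and tw(G) ≤ 1. Since G has at least one edge (e.g. g–b), it is not an edgeless graph, so tw(G) ≥ 1. Therefore the treewidth is 1.

Treewidth 1.
One optimal decomposition is:
Bags: B1 = {b, g}  B2 = {b, c}  B3 = {c, e}  B4 = {c, f}  B5 = {a, g}  B6 = {c, d}
Tree: B1–B2, B2–B3, B3–B4, B1–B5, B2–B6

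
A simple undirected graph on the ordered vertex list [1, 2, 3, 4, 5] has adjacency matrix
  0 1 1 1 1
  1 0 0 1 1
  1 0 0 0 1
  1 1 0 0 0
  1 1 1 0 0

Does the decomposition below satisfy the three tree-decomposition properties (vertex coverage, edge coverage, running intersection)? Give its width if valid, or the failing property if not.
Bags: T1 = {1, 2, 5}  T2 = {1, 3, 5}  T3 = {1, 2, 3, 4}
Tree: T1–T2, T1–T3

A tree decomposition must satisfy three properties: every vertex lies in some bag; for every edge, both endpoints lie together in some bag; and for every vertex, the bags containing it form a connected subtree. Here bags containing vertex 3 are not connected in the tree, so the decomposition is invalid.

No — bags containing vertex 3 are not connected in the tree.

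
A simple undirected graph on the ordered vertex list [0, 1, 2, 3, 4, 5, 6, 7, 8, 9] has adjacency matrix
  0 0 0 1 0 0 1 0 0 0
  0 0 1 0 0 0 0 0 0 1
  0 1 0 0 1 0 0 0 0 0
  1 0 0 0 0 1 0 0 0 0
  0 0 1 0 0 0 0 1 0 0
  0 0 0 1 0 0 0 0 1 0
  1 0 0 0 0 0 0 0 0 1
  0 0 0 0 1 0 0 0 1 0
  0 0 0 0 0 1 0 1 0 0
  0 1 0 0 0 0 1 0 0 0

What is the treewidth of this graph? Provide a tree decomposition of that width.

Treewidth 2.
Bags: B1 = {2, 4, 7}  B2 = {2, 7, 8}  B3 = {2, 5, 8}  B4 = {2, 3, 5}  B5 = {0, 2, 3}  B6 = {0, 2, 6}  B7 = {2, 6, 9}  B8 = {1, 2, 9}
Tree: B1–B2, B2–B3, B3–B4, B4–B5, B5–B6, B6–B7, B7–B8

Every bag has size at most 3, so the width is 3 − 1 = 2 and tw(G) ≤ 2. For the lower bound, G contains the cycle 2–4–7–8–5–3–0–6–9–1–2, so G is not a forest; only forests have treewidth ≤ 1, hence tw(G) ≥ 2. Therefore the treewidth is 2.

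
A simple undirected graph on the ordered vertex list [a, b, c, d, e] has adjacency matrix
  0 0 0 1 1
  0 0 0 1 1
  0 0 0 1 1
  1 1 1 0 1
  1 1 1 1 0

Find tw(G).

A width-2 tree decomposition is:
Bags: B1 = {a, d, e}  B2 = {c, d, e}  B3 = {b, d, e}
Tree: B1–B2, B2–B3
Every bag has size at most 3, so the width is 3 − 1 = 2 and tw(G) ≤ 2. Conversely, {c, d, e} is a clique of size 3, and the vertices of any clique must share a bag in every tree decomposition; so some bag has ≥ 3 vertices and tw(G) ≥ 2. Hence tw(G) = 2 exactly.

2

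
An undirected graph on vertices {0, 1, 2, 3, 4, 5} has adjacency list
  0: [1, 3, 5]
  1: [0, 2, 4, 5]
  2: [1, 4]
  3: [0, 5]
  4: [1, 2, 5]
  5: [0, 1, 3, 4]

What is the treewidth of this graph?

2

A width-2 tree decomposition is:
Bags: B1 = {0, 1, 5}  B2 = {1, 4, 5}  B3 = {1, 2, 4}  B4 = {0, 3, 5}
Tree: B1–B2, B2–B3, B1–B4
The largest bag has 3 vertices, giving width 2; this decomposition certifies tw(G) ≤ 2. On the other hand G contains the 3-clique {0, 1, 5}. A clique must lie in a single bag of any decomposition, so no decomposition can have width below 2. Hence tw(G) = 2 exactly.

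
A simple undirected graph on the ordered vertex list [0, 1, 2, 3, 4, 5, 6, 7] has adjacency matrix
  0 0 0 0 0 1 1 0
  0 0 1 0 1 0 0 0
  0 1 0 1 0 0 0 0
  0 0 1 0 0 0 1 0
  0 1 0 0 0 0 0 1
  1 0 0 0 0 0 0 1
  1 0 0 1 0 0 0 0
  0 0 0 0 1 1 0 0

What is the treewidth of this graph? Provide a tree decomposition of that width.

Each bag holds 3 vertices, so the decomposition has width 2, which upper-bounds the treewidth. The edges 0–6–3–2–1–4–7–5–0 form a cycle, so G is not a tree and its treewidth is at least 2. Combining the bounds, tw(G) = 2.

Treewidth 2.
One optimal decomposition is:
Bags: B1 = {0, 3, 6}  B2 = {0, 2, 3}  B3 = {0, 1, 2}  B4 = {0, 1, 4}  B5 = {0, 4, 7}  B6 = {0, 5, 7}
Tree: B1–B2, B2–B3, B3–B4, B4–B5, B5–B6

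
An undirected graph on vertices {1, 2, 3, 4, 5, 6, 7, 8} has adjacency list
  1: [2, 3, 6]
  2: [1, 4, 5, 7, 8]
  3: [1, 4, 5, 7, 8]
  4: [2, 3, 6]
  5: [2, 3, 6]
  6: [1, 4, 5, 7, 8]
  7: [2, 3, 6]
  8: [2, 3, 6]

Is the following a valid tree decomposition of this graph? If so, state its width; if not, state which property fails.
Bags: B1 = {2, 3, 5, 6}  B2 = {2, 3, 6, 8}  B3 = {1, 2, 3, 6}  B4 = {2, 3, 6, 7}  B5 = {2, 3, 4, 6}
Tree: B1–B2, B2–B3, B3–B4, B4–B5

Vertex coverage: the bags together contain {1, 2, 3, 4, 5, 6, 7, 8}, the full vertex set. Edge coverage: each edge of G has both endpoints in at least one bag. Running intersection: for every vertex, the bags containing it form a connected subtree. All three properties hold, so this is a valid tree decomposition of width max|bag| − 1 = 3, and hence tw(G) ≤ 3.

Yes; width 3.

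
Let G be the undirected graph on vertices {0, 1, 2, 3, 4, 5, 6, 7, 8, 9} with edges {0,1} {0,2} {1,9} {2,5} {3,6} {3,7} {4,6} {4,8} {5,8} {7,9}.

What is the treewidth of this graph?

2

A width-2 tree decomposition is:
Bags: B1 = {4, 5, 8}  B2 = {2, 4, 5}  B3 = {0, 2, 4}  B4 = {0, 1, 4}  B5 = {1, 4, 9}  B6 = {4, 7, 9}  B7 = {3, 4, 7}  B8 = {3, 4, 6}
Tree: B1–B2, B2–B3, B3–B4, B4–B5, B5–B6, B6–B7, B7–B8
Every bag has size at most 3, so the width is 3 − 1 = 2 and tw(G) ≤ 2. For the lower bound, G contains the cycle 4–8–5–2–0–1–9–7–3–6–4, so G is not a forest; only forests have treewidth ≤ 1, hence tw(G) ≥ 2. Combining the bounds, tw(G) = 2.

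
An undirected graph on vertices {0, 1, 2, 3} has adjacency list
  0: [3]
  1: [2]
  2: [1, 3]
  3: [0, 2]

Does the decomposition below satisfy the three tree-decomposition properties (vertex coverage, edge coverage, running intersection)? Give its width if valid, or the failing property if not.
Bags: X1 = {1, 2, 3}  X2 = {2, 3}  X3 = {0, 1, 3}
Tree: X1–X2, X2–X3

A tree decomposition must satisfy three properties: every vertex lies in some bag; for every edge, both endpoints lie together in some bag; and for every vertex, the bags containing it form a connected subtree. Here bags containing vertex 1 are not connected in the tree, so the decomposition is invalid.

No — bags containing vertex 1 are not connected in the tree.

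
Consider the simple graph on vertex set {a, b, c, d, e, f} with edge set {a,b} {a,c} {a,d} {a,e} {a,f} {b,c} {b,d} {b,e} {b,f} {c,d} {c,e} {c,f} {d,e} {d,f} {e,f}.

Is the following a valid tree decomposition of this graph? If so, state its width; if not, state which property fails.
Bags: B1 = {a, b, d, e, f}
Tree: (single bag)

A tree decomposition must satisfy three properties: every vertex lies in some bag; for every edge, both endpoints lie together in some bag; and for every vertex, the bags containing it form a connected subtree. Here vertex c appears in no bag, so the decomposition is invalid.

No — vertex c appears in no bag.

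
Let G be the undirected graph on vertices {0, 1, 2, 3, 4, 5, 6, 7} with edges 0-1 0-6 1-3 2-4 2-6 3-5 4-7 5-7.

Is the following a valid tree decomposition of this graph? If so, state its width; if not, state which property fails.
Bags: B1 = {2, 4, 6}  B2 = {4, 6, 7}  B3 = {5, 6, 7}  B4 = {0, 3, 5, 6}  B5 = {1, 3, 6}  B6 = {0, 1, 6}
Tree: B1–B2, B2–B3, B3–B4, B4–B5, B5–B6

No — bags containing vertex 0 are not connected in the tree.

A tree decomposition must satisfy three properties: every vertex lies in some bag; for every edge, both endpoints lie together in some bag; and for every vertex, the bags containing it form a connected subtree. Here bags containing vertex 0 are not connected in the tree, so the decomposition is invalid.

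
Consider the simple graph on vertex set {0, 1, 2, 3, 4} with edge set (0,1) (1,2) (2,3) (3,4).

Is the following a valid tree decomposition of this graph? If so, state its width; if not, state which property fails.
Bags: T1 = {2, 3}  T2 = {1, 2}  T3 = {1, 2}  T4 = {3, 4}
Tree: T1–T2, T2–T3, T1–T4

A tree decomposition must satisfy three properties: every vertex lies in some bag; for every edge, both endpoints lie together in some bag; and for every vertex, the bags containing it form a connected subtree. Here vertex 0 appears in no bag, so the decomposition is invalid.

No — vertex 0 appears in no bag.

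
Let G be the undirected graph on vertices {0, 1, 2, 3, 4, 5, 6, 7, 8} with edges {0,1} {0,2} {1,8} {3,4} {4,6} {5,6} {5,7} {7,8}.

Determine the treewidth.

A width-1 tree decomposition is:
Bags: B1 = {0, 2}  B2 = {0, 1}  B3 = {1, 8}  B4 = {7, 8}  B5 = {5, 7}  B6 = {5, 6}  B7 = {4, 6}  B8 = {3, 4}
Tree: B1–B2, B2–B3, B3–B4, B4–B5, B5–B6, B6–B7, B7–B8
The largest bag has 2 vertices, giving width 1; this decomposition certifies tw(G) ≤ 1. Since G has at least one edge (e.g. 2–0), it is not an edgeless graph, so tw(G) ≥ 1. Therefore the treewidth is 1.

1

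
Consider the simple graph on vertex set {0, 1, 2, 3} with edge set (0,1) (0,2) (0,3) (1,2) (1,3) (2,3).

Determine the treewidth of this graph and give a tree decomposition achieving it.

A single bag containing all 4 vertices is trivially a valid decomposition of width 3. On the other hand G contains the 4-clique {0, 1, 2, 3}. A clique must lie in a single bag of any decomposition, so no decomposition can have width below 3. The upper and lower bounds meet at 3, so that is the treewidth.

Treewidth 3.
One optimal decomposition is:
Bags: B1 = {0, 1, 2, 3}
Tree: (single bag)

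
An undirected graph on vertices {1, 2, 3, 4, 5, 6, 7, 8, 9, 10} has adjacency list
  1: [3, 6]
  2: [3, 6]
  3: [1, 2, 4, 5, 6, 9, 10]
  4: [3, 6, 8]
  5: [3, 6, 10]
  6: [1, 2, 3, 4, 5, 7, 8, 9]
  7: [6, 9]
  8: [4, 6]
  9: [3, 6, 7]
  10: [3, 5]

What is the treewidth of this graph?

2

A width-2 tree decomposition is:
Bags: B1 = {3, 6, 9}  B2 = {3, 5, 6}  B3 = {6, 7, 9}  B4 = {1, 3, 6}  B5 = {3, 5, 10}  B6 = {3, 4, 6}  B7 = {4, 6, 8}  B8 = {2, 3, 6}
Tree: B1–B2, B1–B3, B2–B4, B2–B5, B4–B6, B6–B7, B2–B8
Every bag has size at most 3, so the width is 3 − 1 = 2 and tw(G) ≤ 2. For the lower bound, the 3 vertices {3, 5, 10} are pairwise adjacent, and any tree decomposition puts a clique entirely inside one bag — forcing width ≥ 2. Therefore the treewidth is 2.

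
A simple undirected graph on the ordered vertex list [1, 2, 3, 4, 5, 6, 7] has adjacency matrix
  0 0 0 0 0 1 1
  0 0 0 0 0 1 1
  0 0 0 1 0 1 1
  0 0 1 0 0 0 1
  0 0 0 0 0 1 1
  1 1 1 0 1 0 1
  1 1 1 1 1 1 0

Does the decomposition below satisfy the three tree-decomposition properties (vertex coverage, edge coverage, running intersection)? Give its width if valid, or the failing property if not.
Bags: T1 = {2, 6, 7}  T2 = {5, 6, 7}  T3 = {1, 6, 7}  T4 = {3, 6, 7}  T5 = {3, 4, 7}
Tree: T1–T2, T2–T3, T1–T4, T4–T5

Every vertex of G appears in some bag (union = {1, 2, 3, 4, 5, 6, 7}); every edge is covered by a bag; and for each vertex v the set of bags containing v is connected in the bag tree. The decomposition is therefore valid. The largest bag has 3 vertices, so the width is 2.

Yes; width 2.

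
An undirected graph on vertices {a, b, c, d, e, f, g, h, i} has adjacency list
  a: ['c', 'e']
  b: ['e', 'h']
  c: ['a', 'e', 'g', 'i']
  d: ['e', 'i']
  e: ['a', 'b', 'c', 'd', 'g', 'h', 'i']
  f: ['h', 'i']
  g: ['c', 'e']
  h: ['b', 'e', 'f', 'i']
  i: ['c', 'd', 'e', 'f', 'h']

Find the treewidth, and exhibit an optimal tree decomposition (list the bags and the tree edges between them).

Treewidth 2.
One optimal decomposition is:
Bags: B1 = {e, h, i}  B2 = {c, e, i}  B3 = {d, e, i}  B4 = {b, e, h}  B5 = {c, e, g}  B6 = {f, h, i}  B7 = {a, c, e}
Tree: B1–B2, B2–B3, B1–B4, B2–B5, B1–B6, B5–B7

The largest bag has 3 vertices, giving width 2; this decomposition certifies tw(G) ≤ 2. Conversely, {c, e, g} is a clique of size 3, and the vertices of any clique must share a bag in every tree decomposition; so some bag has ≥ 3 vertices and tw(G) ≥ 2. Combining the bounds, tw(G) = 2.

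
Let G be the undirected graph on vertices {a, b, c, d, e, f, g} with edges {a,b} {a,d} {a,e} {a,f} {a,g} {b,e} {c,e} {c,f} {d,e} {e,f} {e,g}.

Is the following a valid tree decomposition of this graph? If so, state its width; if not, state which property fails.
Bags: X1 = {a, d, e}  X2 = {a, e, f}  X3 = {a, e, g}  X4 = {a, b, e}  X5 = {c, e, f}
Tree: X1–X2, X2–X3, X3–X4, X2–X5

Yes; width 2.

Every vertex of G appears in some bag (union = {a, b, c, d, e, f, g}); every edge is covered by a bag; and for each vertex v the set of bags containing v is connected in the bag tree. The decomposition is therefore valid. The largest bag has 3 vertices, so the width is 2.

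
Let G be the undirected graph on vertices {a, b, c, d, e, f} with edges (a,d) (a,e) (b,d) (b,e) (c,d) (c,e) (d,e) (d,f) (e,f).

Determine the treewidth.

2

A width-2 tree decomposition is:
Bags: B1 = {d, e, f}  B2 = {c, d, e}  B3 = {b, d, e}  B4 = {a, d, e}
Tree: B1–B2, B1–B3, B2–B4
Every bag has size at most 3, so the width is 3 − 1 = 2 and tw(G) ≤ 2. Conversely, {d, e, f} is a clique of size 3, and the vertices of any clique must share a bag in every tree decomposition; so some bag has ≥ 3 vertices and tw(G) ≥ 2. The upper and lower bounds meet at 2, so that is the treewidth.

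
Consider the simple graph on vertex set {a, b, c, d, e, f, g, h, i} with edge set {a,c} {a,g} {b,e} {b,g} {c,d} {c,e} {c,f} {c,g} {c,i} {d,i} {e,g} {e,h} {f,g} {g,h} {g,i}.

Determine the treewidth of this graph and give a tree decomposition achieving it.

Every bag has size at most 3, so the width is 3 − 1 = 2 and tw(G) ≤ 2. Conversely, {c, d, i} is a clique of size 3, and the vertices of any clique must share a bag in every tree decomposition; so some bag has ≥ 3 vertices and tw(G) ≥ 2. The upper and lower bounds meet at 2, so that is the treewidth.

Treewidth 2.
One such decomposition:
Bags: B1 = {e, g, h}  B2 = {c, e, g}  B3 = {c, f, g}  B4 = {c, g, i}  B5 = {b, e, g}  B6 = {a, c, g}  B7 = {c, d, i}
Tree: B1–B2, B2–B3, B2–B4, B2–B5, B4–B6, B4–B7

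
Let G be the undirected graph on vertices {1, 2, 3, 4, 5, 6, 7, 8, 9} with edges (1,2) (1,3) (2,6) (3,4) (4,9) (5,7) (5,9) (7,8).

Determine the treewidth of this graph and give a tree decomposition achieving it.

Every bag has size at most 2, so the width is 2 − 1 = 1 and tw(G) ≤ 1. Since G has at least one edge (e.g. 6–2), it is not an edgeless graph, so tw(G) ≥ 1. Combining the bounds, tw(G) = 1.

Treewidth 1.
One such decomposition:
Bags: B1 = {2, 6}  B2 = {1, 2}  B3 = {1, 3}  B4 = {3, 4}  B5 = {4, 9}  B6 = {5, 9}  B7 = {5, 7}  B8 = {7, 8}
Tree: B1–B2, B2–B3, B3–B4, B4–B5, B5–B6, B6–B7, B7–B8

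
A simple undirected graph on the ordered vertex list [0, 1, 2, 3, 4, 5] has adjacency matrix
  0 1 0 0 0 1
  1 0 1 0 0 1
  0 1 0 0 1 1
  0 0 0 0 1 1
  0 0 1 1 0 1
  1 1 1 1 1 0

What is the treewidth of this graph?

2

A width-2 tree decomposition is:
Bags: B1 = {0, 1, 5}  B2 = {1, 2, 5}  B3 = {2, 4, 5}  B4 = {3, 4, 5}
Tree: B1–B2, B2–B3, B3–B4
Each bag holds 3 vertices, so the decomposition has width 2, which upper-bounds the treewidth. For the lower bound, the 3 vertices {0, 1, 5} are pairwise adjacent, and any tree decomposition puts a clique entirely inside one bag — forcing width ≥ 2. Therefore the treewidth is 2.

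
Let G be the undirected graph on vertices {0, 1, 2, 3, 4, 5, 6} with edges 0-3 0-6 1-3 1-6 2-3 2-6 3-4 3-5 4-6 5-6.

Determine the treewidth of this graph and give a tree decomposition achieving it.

Treewidth 2.
Bags: B1 = {3, 4, 6}  B2 = {3, 5, 6}  B3 = {0, 3, 6}  B4 = {1, 3, 6}  B5 = {2, 3, 6}
Tree: B1–B2, B2–B3, B3–B4, B4–B5

Every bag has size at most 3, so the width is 3 − 1 = 2 and tw(G) ≤ 2. Since 3–4–6–5–3 is a cycle in G, G is not acyclic. Forests are exactly the graphs of treewidth ≤ 1, so tw(G) ≥ 2. Therefore the treewidth is 2.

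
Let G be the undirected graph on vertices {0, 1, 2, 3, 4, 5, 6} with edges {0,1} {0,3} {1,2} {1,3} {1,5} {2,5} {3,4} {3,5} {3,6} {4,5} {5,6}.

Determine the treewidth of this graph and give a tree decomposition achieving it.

Treewidth 2.
One optimal decomposition is:
Bags: B1 = {1, 3, 5}  B2 = {3, 4, 5}  B3 = {1, 2, 5}  B4 = {3, 5, 6}  B5 = {0, 1, 3}
Tree: B1–B2, B1–B3, B2–B4, B1–B5

The largest bag has 3 vertices, giving width 2; this decomposition certifies tw(G) ≤ 2. On the other hand G contains the 3-clique {1, 2, 5}. A clique must lie in a single bag of any decomposition, so no decomposition can have width below 2. Combining the bounds, tw(G) = 2.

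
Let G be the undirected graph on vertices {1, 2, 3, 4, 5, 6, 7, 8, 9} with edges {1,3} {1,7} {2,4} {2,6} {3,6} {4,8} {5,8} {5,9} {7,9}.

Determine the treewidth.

A width-2 tree decomposition is:
Bags: B1 = {2, 4, 8}  B2 = {2, 6, 8}  B3 = {3, 6, 8}  B4 = {1, 3, 8}  B5 = {1, 7, 8}  B6 = {7, 8, 9}  B7 = {5, 8, 9}
Tree: B1–B2, B2–B3, B3–B4, B4–B5, B5–B6, B6–B7
The largest bag has 3 vertices, giving width 2; this decomposition certifies tw(G) ≤ 2. The edges 8–4–2–6–3–1–7–9–5–8 form a cycle, so G is not a tree and its treewidth is at least 2. Combining the bounds, tw(G) = 2.

2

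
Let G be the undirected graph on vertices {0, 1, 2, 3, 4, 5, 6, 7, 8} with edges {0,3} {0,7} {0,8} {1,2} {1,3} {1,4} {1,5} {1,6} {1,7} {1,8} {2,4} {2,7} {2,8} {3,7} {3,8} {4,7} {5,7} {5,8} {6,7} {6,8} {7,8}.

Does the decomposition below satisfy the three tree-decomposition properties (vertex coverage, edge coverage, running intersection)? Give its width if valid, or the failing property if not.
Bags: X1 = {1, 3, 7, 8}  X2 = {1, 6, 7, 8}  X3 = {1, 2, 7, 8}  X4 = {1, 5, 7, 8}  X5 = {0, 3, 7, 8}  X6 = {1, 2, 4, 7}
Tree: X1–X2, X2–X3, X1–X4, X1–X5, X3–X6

Yes; width 3.

Every vertex of G appears in some bag (union = {0, 1, 2, 3, 4, 5, 6, 7, 8}); every edge is covered by a bag; and for each vertex v the set of bags containing v is connected in the bag tree. The decomposition is therefore valid. The largest bag has 4 vertices, so the width is 3.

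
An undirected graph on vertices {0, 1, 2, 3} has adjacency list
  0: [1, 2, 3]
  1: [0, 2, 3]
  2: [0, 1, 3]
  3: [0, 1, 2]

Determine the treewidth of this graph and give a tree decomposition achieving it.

With just one bag of size 4, the width is 4 − 1 = 3, so tw(G) ≤ 3. For the lower bound, the 4 vertices {0, 1, 2, 3} are pairwise adjacent, and any tree decomposition puts a clique entirely inside one bag — forcing width ≥ 3. Therefore the treewidth is 3.

Treewidth 3.
One such decomposition:
Bags: B1 = {0, 1, 2, 3}
Tree: (single bag)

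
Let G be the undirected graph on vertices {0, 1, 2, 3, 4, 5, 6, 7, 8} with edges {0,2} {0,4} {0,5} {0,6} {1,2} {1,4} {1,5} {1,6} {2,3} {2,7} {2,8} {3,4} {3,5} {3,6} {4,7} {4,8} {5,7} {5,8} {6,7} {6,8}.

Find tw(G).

4

A width-4 tree decomposition is:
Bags: B1 = {2, 4, 5, 6, 7}  B2 = {2, 3, 4, 5, 6}  B3 = {2, 4, 5, 6, 8}  B4 = {0, 2, 4, 5, 6}  B5 = {1, 2, 4, 5, 6}
Tree: B1–B2, B2–B3, B3–B4, B4–B5
Each bag holds 5 vertices, so the decomposition has width 4, which upper-bounds the treewidth. For the lower bound: the 5 vertex sets {4,7}, {3,5}, {6,8}, {2}, {0} are disjoint, each induces a connected subgraph, and every pair is joined by at least one edge of G. Contracting each set to a single vertex therefore yields K_{5} as a minor, and since treewidth is minor-monotone, tw(G) ≥ tw(K_{5}) = 4. The upper and lower bounds meet at 4, so that is the treewidth.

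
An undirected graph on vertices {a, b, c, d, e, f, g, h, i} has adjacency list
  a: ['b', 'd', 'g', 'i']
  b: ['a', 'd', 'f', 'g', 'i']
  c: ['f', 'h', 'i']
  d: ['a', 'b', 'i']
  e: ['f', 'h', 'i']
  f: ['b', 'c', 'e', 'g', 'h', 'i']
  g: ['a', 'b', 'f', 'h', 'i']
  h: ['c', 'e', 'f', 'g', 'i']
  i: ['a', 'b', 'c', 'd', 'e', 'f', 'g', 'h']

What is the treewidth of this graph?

A width-3 tree decomposition is:
Bags: B1 = {f, g, h, i}  B2 = {e, f, h, i}  B3 = {b, f, g, i}  B4 = {a, b, g, i}  B5 = {c, f, h, i}  B6 = {a, b, d, i}
Tree: B1–B2, B1–B3, B3–B4, B1–B5, B4–B6
Each bag holds 4 vertices, so the decomposition has width 3, which upper-bounds the treewidth. Conversely, {a, b, d, i} is a clique of size 4, and the vertices of any clique must share a bag in every tree decomposition; so some bag has ≥ 4 vertices and tw(G) ≥ 3. Therefore the treewidth is 3.

3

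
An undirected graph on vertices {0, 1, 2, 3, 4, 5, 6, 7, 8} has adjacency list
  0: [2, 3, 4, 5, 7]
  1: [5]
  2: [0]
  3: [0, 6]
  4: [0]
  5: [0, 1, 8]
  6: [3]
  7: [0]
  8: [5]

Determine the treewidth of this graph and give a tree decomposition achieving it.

Treewidth 1.
One such decomposition:
Bags: B1 = {0, 5}  B2 = {1, 5}  B3 = {5, 8}  B4 = {0, 3}  B5 = {0, 2}  B6 = {3, 6}  B7 = {0, 7}  B8 = {0, 4}
Tree: B1–B2, B2–B3, B1–B4, B1–B5, B4–B6, B4–B7, B1–B8

Every bag has size at most 2, so the width is 2 − 1 = 1 and tw(G) ≤ 1. G has an edge, so its treewidth is at least 1. The upper and lower bounds meet at 1, so that is the treewidth.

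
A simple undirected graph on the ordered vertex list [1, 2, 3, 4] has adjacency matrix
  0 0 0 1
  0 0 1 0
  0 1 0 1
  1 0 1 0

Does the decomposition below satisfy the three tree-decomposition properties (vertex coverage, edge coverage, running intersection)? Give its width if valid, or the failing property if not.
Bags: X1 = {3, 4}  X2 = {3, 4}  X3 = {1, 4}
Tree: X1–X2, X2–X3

No — vertex 2 appears in no bag.

A tree decomposition must satisfy three properties: every vertex lies in some bag; for every edge, both endpoints lie together in some bag; and for every vertex, the bags containing it form a connected subtree. Here vertex 2 appears in no bag, so the decomposition is invalid.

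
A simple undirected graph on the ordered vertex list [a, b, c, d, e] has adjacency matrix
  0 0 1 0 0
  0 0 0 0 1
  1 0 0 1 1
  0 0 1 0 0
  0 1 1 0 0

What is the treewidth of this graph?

1

A width-1 tree decomposition is:
Bags: B1 = {c, d}  B2 = {c, e}  B3 = {b, e}  B4 = {a, c}
Tree: B1–B2, B2–B3, B1–B4
Each bag holds 2 vertices, so the decomposition has width 1, which upper-bounds the treewidth. Any graph with an edge has treewidth ≥ 1, and G has the edge d–c. Therefore the treewidth is 1.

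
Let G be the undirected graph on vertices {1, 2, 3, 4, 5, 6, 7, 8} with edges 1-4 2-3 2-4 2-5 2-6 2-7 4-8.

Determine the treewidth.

A width-1 tree decomposition is:
Bags: B1 = {2, 4}  B2 = {4, 8}  B3 = {1, 4}  B4 = {2, 7}  B5 = {2, 3}  B6 = {2, 5}  B7 = {2, 6}
Tree: B1–B2, B1–B3, B1–B4, B4–B5, B4–B6, B5–B7
The largest bag has 2 vertices, giving width 1; this decomposition certifies tw(G) ≤ 1. Any graph with an edge has treewidth ≥ 1, and G has the edge 4–2. The upper and lower bounds meet at 1, so that is the treewidth.

1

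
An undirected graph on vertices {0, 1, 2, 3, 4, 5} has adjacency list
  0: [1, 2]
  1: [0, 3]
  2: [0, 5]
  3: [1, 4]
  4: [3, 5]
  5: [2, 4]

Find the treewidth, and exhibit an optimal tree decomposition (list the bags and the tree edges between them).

Treewidth 2.
Bags: B1 = {0, 2, 5}  B2 = {0, 1, 5}  B3 = {1, 3, 5}  B4 = {3, 4, 5}
Tree: B1–B2, B2–B3, B3–B4

The largest bag has 3 vertices, giving width 2; this decomposition certifies tw(G) ≤ 2. For the lower bound, G contains the cycle 5–2–0–1–3–4–5, so G is not a forest; only forests have treewidth ≤ 1, hence tw(G) ≥ 2. Therefore the treewidth is 2.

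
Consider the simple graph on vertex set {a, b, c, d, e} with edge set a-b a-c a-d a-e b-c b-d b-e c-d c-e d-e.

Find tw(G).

A width-4 tree decomposition is:
Bags: B1 = {a, b, c, d, e}
Tree: (single bag)
With just one bag of size 5, the width is 5 − 1 = 4, so tw(G) ≤ 4. Conversely, {a, b, c, d, e} is a clique of size 5, and the vertices of any clique must share a bag in every tree decomposition; so some bag has ≥ 5 vertices and tw(G) ≥ 4. The upper and lower bounds meet at 4, so that is the treewidth.

4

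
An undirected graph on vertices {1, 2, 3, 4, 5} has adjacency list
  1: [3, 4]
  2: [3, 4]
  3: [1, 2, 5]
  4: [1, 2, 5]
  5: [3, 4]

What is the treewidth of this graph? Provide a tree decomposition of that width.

Each bag holds 3 vertices, so the decomposition has width 2, which upper-bounds the treewidth. The edges 3–5–4–1–3 form a cycle, so G is not a tree and its treewidth is at least 2. Combining the bounds, tw(G) = 2.

Treewidth 2.
One optimal decomposition is:
Bags: B1 = {3, 4, 5}  B2 = {1, 3, 4}  B3 = {2, 3, 4}
Tree: B1–B2, B2–B3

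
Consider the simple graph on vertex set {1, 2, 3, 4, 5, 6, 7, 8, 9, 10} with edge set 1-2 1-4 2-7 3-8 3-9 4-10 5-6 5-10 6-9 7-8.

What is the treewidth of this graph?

A width-2 tree decomposition is:
Bags: B1 = {1, 2, 4}  B2 = {2, 4, 10}  B3 = {2, 5, 10}  B4 = {2, 5, 6}  B5 = {2, 6, 9}  B6 = {2, 3, 9}  B7 = {2, 3, 8}  B8 = {2, 7, 8}
Tree: B1–B2, B2–B3, B3–B4, B4–B5, B5–B6, B6–B7, B7–B8
The largest bag has 3 vertices, giving width 2; this decomposition certifies tw(G) ≤ 2. For the lower bound, G contains the cycle 2–1–4–10–5–6–9–3–8–7–2, so G is not a forest; only forests have treewidth ≤ 1, hence tw(G) ≥ 2. The upper and lower bounds meet at 2, so that is the treewidth.

2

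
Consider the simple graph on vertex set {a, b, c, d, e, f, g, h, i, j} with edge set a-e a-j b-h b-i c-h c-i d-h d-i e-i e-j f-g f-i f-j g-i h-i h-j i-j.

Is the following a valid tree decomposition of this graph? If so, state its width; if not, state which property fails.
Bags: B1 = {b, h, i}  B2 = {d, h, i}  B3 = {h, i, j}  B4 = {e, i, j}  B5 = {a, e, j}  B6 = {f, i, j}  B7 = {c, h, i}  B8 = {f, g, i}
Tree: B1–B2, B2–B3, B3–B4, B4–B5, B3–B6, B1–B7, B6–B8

Vertex coverage: the bags together contain {a, b, c, d, e, f, g, h, i, j}, the full vertex set. Edge coverage: each edge of G has both endpoints in at least one bag. Running intersection: for every vertex, the bags containing it form a connected subtree. All three properties hold, so this is a valid tree decomposition of width max|bag| − 1 = 2, and hence tw(G) ≤ 2.

Yes; width 2.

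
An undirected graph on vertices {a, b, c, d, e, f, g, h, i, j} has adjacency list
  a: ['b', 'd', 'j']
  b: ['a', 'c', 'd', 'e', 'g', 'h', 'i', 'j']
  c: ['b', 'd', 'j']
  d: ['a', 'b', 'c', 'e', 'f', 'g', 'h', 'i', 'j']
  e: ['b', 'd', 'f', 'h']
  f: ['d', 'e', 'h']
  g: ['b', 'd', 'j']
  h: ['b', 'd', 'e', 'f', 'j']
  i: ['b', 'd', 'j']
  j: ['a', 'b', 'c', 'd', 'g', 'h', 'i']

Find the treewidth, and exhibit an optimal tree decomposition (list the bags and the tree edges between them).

Treewidth 3.
One optimal decomposition is:
Bags: B1 = {b, c, d, j}  B2 = {b, d, h, j}  B3 = {b, d, g, j}  B4 = {b, d, e, h}  B5 = {d, e, f, h}  B6 = {a, b, d, j}  B7 = {b, d, i, j}
Tree: B1–B2, B1–B3, B2–B4, B4–B5, B2–B6, B3–B7

Every bag has size at most 4, so the width is 4 − 1 = 3 and tw(G) ≤ 3. Conversely, {d, e, f, h} is a clique of size 4, and the vertices of any clique must share a bag in every tree decomposition; so some bag has ≥ 4 vertices and tw(G) ≥ 3. Combining the bounds, tw(G) = 3.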